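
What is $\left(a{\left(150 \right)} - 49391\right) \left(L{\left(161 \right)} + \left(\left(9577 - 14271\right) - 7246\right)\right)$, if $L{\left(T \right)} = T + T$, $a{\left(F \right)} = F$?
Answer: $572081938$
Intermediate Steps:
$L{\left(T \right)} = 2 T$
$\left(a{\left(150 \right)} - 49391\right) \left(L{\left(161 \right)} + \left(\left(9577 - 14271\right) - 7246\right)\right) = \left(150 - 49391\right) \left(2 \cdot 161 + \left(\left(9577 - 14271\right) - 7246\right)\right) = - 49241 \left(322 - 11940\right) = \left(-49241\right) \left(-11618\right) = 572081938$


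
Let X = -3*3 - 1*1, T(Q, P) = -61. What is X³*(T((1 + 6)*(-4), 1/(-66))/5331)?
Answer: 61000/5331 ≈ 11.443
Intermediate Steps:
X = -10 (X = -9 - 1 = -10)
X³*(T((1 + 6)*(-4), 1/(-66))/5331) = (-10)³*(-61/5331) = -(-61000)/5331 = -1000*(-61/5331) = 61000/5331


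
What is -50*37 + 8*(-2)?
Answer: -1866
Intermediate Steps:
-50*37 + 8*(-2) = -1850 - 16 = -1866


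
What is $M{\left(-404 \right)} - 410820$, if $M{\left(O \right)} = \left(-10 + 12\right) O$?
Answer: $-411628$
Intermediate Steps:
$M{\left(O \right)} = 2 O$
$M{\left(-404 \right)} - 410820 = 2 \left(-404\right) - 410820 = -808 - 410820 = -411628$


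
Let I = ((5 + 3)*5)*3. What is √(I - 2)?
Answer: √118 ≈ 10.863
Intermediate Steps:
I = 120 (I = (8*5)*3 = 40*3 = 120)
√(I - 2) = √(120 - 2) = √118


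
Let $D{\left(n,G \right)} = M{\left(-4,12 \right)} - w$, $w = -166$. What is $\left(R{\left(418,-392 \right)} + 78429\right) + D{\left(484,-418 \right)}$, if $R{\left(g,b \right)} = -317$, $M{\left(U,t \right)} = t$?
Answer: $78290$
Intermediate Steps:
$D{\left(n,G \right)} = 178$ ($D{\left(n,G \right)} = 12 - -166 = 12 + 166 = 178$)
$\left(R{\left(418,-392 \right)} + 78429\right) + D{\left(484,-418 \right)} = \left(-317 + 78429\right) + 178 = 78112 + 178 = 78290$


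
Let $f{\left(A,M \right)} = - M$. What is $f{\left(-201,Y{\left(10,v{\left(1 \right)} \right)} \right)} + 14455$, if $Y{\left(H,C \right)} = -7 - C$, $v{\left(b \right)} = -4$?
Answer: $14458$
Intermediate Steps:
$f{\left(-201,Y{\left(10,v{\left(1 \right)} \right)} \right)} + 14455 = - (-7 - -4) + 14455 = - (-7 + 4) + 14455 = \left(-1\right) \left(-3\right) + 14455 = 3 + 14455 = 14458$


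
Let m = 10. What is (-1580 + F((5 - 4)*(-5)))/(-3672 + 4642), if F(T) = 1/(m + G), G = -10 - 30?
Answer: -47401/29100 ≈ -1.6289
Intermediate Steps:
G = -40
F(T) = -1/30 (F(T) = 1/(10 - 40) = 1/(-30) = -1/30)
(-1580 + F((5 - 4)*(-5)))/(-3672 + 4642) = (-1580 - 1/30)/(-3672 + 4642) = -47401/30/970 = -47401/30*1/970 = -47401/29100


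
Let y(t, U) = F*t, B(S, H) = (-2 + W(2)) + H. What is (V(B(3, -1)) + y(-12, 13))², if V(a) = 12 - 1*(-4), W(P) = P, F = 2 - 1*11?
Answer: 15376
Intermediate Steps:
F = -9 (F = 2 - 11 = -9)
B(S, H) = H (B(S, H) = (-2 + 2) + H = 0 + H = H)
y(t, U) = -9*t
V(a) = 16 (V(a) = 12 + 4 = 16)
(V(B(3, -1)) + y(-12, 13))² = (16 - 9*(-12))² = (16 + 108)² = 124² = 15376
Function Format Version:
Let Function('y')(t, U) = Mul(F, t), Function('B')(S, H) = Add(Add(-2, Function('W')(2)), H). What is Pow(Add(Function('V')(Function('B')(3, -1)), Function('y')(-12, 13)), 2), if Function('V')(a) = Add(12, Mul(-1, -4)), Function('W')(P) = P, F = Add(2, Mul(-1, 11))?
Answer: 15376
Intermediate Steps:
F = -9 (F = Add(2, -11) = -9)
Function('B')(S, H) = H (Function('B')(S, H) = Add(Add(-2, 2), H) = Add(0, H) = H)
Function('y')(t, U) = Mul(-9, t)
Function('V')(a) = 16 (Function('V')(a) = Add(12, 4) = 16)
Pow(Add(Function('V')(Function('B')(3, -1)), Function('y')(-12, 13)), 2) = Pow(Add(16, Mul(-9, -12)), 2) = Pow(Add(16, 108), 2) = Pow(124, 2) = 15376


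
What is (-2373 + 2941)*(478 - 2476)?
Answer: -1134864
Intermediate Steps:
(-2373 + 2941)*(478 - 2476) = 568*(-1998) = -1134864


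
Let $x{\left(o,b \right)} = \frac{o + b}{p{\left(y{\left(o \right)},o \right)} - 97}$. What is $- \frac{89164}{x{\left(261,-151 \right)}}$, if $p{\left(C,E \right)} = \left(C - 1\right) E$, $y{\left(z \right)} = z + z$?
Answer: $- \frac{6057980488}{55} \approx -1.1015 \cdot 10^{8}$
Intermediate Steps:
$y{\left(z \right)} = 2 z$
$p{\left(C,E \right)} = E \left(-1 + C\right)$ ($p{\left(C,E \right)} = \left(-1 + C\right) E = E \left(-1 + C\right)$)
$x{\left(o,b \right)} = \frac{b + o}{-97 + o \left(-1 + 2 o\right)}$ ($x{\left(o,b \right)} = \frac{o + b}{o \left(-1 + 2 o\right) - 97} = \frac{b + o}{-97 + o \left(-1 + 2 o\right)}$)
$- \frac{89164}{x{\left(261,-151 \right)}} = - \frac{89164}{\frac{1}{-97 + 261 \left(-1 + 2 \cdot 261\right)} \left(-151 + 261\right)} = - \frac{89164}{\frac{1}{-97 + 261 \left(-1 + 522\right)} 110} = - \frac{89164}{\frac{1}{-97 + 261 \cdot 521} \cdot 110} = - \frac{89164}{\frac{1}{-97 + 135981} \cdot 110} = - \frac{89164}{\frac{1}{135884} \cdot 110} = - \frac{89164}{\frac{55}{67942}} = \left(-89164\right) \frac{67942}{55} = - \frac{6057980488}{55}$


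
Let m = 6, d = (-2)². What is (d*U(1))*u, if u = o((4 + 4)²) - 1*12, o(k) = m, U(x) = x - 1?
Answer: 0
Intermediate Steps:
U(x) = -1 + x
d = 4
o(k) = 6
u = -6 (u = 6 - 1*12 = 6 - 12 = -6)
(d*U(1))*u = (4*(-1 + 1))*(-6) = (4*0)*(-6) = 0*(-6) = 0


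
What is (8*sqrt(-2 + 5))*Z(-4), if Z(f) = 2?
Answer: 16*sqrt(3) ≈ 27.713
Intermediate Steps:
(8*sqrt(-2 + 5))*Z(-4) = (8*sqrt(-2 + 5))*2 = (8*sqrt(3))*2 = 16*sqrt(3)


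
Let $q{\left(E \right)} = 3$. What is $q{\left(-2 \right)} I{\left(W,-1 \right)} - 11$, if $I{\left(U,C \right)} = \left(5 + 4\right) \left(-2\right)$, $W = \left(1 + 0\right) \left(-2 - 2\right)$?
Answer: $-65$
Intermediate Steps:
$W = -4$ ($W = 1 \left(-4\right) = -4$)
$I{\left(U,C \right)} = -18$ ($I{\left(U,C \right)} = 9 \left(-2\right) = -18$)
$q{\left(-2 \right)} I{\left(W,-1 \right)} - 11 = 3 \left(-18\right) - 11 = -54 - 11 = -65$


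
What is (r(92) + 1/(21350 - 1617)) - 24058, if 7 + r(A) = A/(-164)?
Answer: -19470314263/809053 ≈ -24066.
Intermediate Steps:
r(A) = -7 - A/164 (r(A) = -7 + A/(-164) = -7 + A*(-1/164) = -7 - A/164)
(r(92) + 1/(21350 - 1617)) - 24058 = ((-7 - 1/164*92) + 1/(21350 - 1617)) - 24058 = ((-7 - 23/41) + 1/19733) - 24058 = (-310/41 + 1/19733) - 24058 = -6117189/809053 - 24058 = -19470314263/809053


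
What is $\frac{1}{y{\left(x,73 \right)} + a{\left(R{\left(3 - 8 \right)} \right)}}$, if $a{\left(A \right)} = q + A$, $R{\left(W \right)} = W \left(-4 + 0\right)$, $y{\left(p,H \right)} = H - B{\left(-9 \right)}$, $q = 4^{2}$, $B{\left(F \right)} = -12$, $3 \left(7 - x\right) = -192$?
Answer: $\frac{1}{121} \approx 0.0082645$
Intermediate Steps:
$x = 71$ ($x = 7 - -64 = 7 + 64 = 71$)
$q = 16$
$y{\left(p,H \right)} = 12 + H$ ($y{\left(p,H \right)} = H - -12 = H + 12 = 12 + H$)
$R{\left(W \right)} = - 4 W$ ($R{\left(W \right)} = W \left(-4\right) = - 4 W$)
$a{\left(A \right)} = 16 + A$
$\frac{1}{y{\left(x,73 \right)} + a{\left(R{\left(3 - 8 \right)} \right)}} = \frac{1}{\left(12 + 73\right) - \left(-16 + 4 \left(3 - 8\right)\right)} = \frac{1}{85 - \left(-16 + 4 \left(3 - 8\right)\right)} = \frac{1}{85 + \left(16 - -20\right)} = \frac{1}{85 + \left(16 + 20\right)} = \frac{1}{85 + 36} = \frac{1}{121}$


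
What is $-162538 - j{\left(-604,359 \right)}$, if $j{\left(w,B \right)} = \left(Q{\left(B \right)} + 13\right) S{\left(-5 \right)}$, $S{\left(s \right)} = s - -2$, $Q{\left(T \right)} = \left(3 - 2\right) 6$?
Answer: $-162481$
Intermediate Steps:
$Q{\left(T \right)} = 6$ ($Q{\left(T \right)} = 1 \cdot 6 = 6$)
$S{\left(s \right)} = 2 + s$ ($S{\left(s \right)} = s + 2 = 2 + s$)
$j{\left(w,B \right)} = -57$ ($j{\left(w,B \right)} = \left(6 + 13\right) \left(2 - 5\right) = 19 \left(-3\right) = -57$)
$-162538 - j{\left(-604,359 \right)} = -162538 - -57 = -162538 + 57 = -162481$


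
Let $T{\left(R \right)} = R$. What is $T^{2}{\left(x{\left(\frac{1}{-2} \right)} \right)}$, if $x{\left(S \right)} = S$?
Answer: $\frac{1}{4} \approx 0.25$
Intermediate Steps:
$T^{2}{\left(x{\left(\frac{1}{-2} \right)} \right)} = \left(\frac{1}{-2}\right)^{2} = \left(- \frac{1}{2}\right)^{2} = \frac{1}{4}$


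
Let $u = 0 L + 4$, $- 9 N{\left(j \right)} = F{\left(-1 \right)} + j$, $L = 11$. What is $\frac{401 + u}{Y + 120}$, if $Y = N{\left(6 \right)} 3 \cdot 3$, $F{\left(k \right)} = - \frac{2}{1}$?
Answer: $\frac{405}{116} \approx 3.4914$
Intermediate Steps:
$F{\left(k \right)} = -2$ ($F{\left(k \right)} = \left(-2\right) 1 = -2$)
$N{\left(j \right)} = \frac{2}{9} - \frac{j}{9}$ ($N{\left(j \right)} = - \frac{-2 + j}{9} = \frac{2}{9} - \frac{j}{9}$)
$u = 4$ ($u = 0 \cdot 11 + 4 = 0 + 4 = 4$)
$Y = -4$ ($Y = \left(\frac{2}{9} - \frac{2}{3}\right) 3 \cdot 3 = \left(- \frac{4}{9}\right) 3 \cdot 3 = \left(- \frac{4}{3}\right) 3 = -4$)
$\frac{401 + u}{Y + 120} = \frac{401 + 4}{-4 + 120} = \frac{405}{116}$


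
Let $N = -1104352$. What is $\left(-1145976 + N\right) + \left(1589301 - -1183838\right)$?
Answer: $522811$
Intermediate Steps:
$\left(-1145976 + N\right) + \left(1589301 - -1183838\right) = \left(-1145976 - 1104352\right) + \left(1589301 - -1183838\right) = -2250328 + \left(1589301 + 1183838\right) = -2250328 + 2773139 = 522811$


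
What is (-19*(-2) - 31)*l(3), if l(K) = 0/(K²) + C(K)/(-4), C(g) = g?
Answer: -21/4 ≈ -5.2500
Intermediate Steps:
l(K) = -K/4 (l(K) = 0/(K²) + K/(-4) = 0/K² + K*(-¼) = 0 - K/4 = -K/4)
(-19*(-2) - 31)*l(3) = (-19*(-2) - 31)*(-¼*3) = (38 - 31)*(-¾) = 7*(-¾) = -21/4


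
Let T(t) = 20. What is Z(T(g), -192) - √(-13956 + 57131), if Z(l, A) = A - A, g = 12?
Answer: -5*√1727 ≈ -207.79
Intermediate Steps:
Z(l, A) = 0
Z(T(g), -192) - √(-13956 + 57131) = 0 - √(-13956 + 57131) = 0 - √43175 = 0 - 5*√1727 = -5*√1727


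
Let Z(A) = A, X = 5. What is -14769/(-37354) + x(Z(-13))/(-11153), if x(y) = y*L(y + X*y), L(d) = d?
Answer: 6675879/21926798 ≈ 0.30446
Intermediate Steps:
x(y) = 6*y² (x(y) = y*(y + 5*y) = y*(6*y) = 6*y²)
-14769/(-37354) + x(Z(-13))/(-11153) = -14769/(-37354) + (6*(-13)²)/(-11153) = -14769*(-1/37354) + (6*169)*(-1/11153) = 14769/37354 + 1014*(-1/11153) = 14769/37354 - 1014/11153 = 6675879/21926798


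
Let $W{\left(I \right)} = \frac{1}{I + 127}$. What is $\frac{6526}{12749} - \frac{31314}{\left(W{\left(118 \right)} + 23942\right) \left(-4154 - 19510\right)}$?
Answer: $\frac{8881954195347}{17349648914488} \approx 0.51194$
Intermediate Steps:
$W{\left(I \right)} = \frac{1}{127 + I}$
$\frac{6526}{12749} - \frac{31314}{\left(W{\left(118 \right)} + 23942\right) \left(-4154 - 19510\right)} = \frac{6526}{12749} - \frac{31314}{\left(\frac{1}{127 + 118} + 23942\right) \left(-4154 - 19510\right)} = 6526 \cdot \frac{1}{12749} - \frac{31314}{\left(\frac{1}{245} + 23942\right) \left(-23664\right)} = \frac{6526}{12749} - \frac{31314}{\left(\frac{1}{245} + 23942\right) \left(-23664\right)} = \frac{6526}{12749} - \frac{31314}{\frac{5865791}{245} \left(-23664\right)} = \frac{6526}{12749} - \frac{31314}{- \frac{138808078224}{245}} = \frac{6526}{12749} - - \frac{75215}{1360863512} = \frac{6526}{12749} + \frac{75215}{1360863512} = \frac{8881954195347}{17349648914488}$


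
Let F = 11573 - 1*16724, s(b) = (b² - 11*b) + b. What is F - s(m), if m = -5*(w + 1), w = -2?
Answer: -5126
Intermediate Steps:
m = 5 (m = -5*(-2 + 1) = -5*(-1) = 5)
s(b) = b² - 10*b
F = -5151 (F = 11573 - 16724 = -5151)
F - s(m) = -5151 - 5*(-10 + 5) = -5151 - 5*(-5) = -5151 - 1*(-25) = -5151 + 25 = -5126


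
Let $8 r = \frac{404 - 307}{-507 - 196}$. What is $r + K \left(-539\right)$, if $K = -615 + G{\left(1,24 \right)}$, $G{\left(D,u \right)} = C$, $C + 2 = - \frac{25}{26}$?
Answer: $\frac{24352236495}{73112} \approx 3.3308 \cdot 10^{5}$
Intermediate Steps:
$C = - \frac{77}{26}$ ($C = -2 - \frac{25}{26} = - \frac{77}{26} \approx -2.9615$)
$r = - \frac{97}{5624}$ ($r = \frac{\left(404 - 307\right) \frac{1}{-507 - 196}}{8} = \frac{97 \frac{1}{-703}}{8} = \frac{97 \left(- \frac{1}{703}\right)}{8} = \frac{1}{8} \left(- \frac{97}{703}\right) = - \frac{97}{5624} \approx -0.017247$)
$G{\left(D,u \right)} = - \frac{77}{26}$
$K = - \frac{16067}{26}$ ($K = -615 - \frac{77}{26} = - \frac{16067}{26} \approx -617.96$)
$r + K \left(-539\right) = - \frac{97}{5624} - - \frac{8660113}{26} = - \frac{97}{5624} + \frac{8660113}{26} = \frac{24352236495}{73112}$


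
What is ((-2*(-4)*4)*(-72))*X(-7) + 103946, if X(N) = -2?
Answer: 108554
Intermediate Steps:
((-2*(-4)*4)*(-72))*X(-7) + 103946 = ((-2*(-4)*4)*(-72))*(-2) + 103946 = ((8*4)*(-72))*(-2) + 103946 = (32*(-72))*(-2) + 103946 = -2304*(-2) + 103946 = 4608 + 103946 = 108554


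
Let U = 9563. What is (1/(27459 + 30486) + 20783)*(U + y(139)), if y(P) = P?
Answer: 3894612207024/19315 ≈ 2.0164e+8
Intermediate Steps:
(1/(27459 + 30486) + 20783)*(U + y(139)) = (1/(27459 + 30486) + 20783)*(9563 + 139) = (1/57945 + 20783)*9702 = (1204270936/57945)*9702 = 3894612207024/19315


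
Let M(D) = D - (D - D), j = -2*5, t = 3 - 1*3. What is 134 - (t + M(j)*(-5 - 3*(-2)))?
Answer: 144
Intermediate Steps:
t = 0 (t = 3 - 3 = 0)
j = -10
M(D) = D (M(D) = D - 1*0 = D + 0 = D)
134 - (t + M(j)*(-5 - 3*(-2))) = 134 - (0 - 10*(-5 - 3*(-2))) = 134 - (0 - 10*(-5 + 6)) = 134 - (0 - 10*1) = 134 - (0 - 10) = 134 - 1*(-10) = 134 + 10 = 144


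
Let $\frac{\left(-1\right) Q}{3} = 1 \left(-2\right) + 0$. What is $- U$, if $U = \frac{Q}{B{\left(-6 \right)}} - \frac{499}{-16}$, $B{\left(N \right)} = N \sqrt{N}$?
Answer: $- \frac{499}{16} - \frac{i \sqrt{6}}{6} \approx -31.188 - 0.40825 i$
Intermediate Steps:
$B{\left(N \right)} = N^{\frac{3}{2}}$
$Q = 6$ ($Q = - 3 \left(1 \left(-2\right) + 0\right) = - 3 \left(-2 + 0\right) = \left(-3\right) \left(-2\right) = 6$)
$U = \frac{499}{16} + \frac{i \sqrt{6}}{6}$ ($U = \frac{6}{\left(-6\right)^{\frac{3}{2}}} - \frac{499}{-16} = \frac{6}{\left(-6\right) i \sqrt{6}} - - \frac{499}{16} = 6 \frac{i \sqrt{6}}{36} + \frac{499}{16} = \frac{i \sqrt{6}}{6} + \frac{499}{16} = \frac{499}{16} + \frac{i \sqrt{6}}{6} \approx 31.188 + 0.40825 i$)
$- U = - (\frac{499}{16} + \frac{i \sqrt{6}}{6}) = - \frac{499}{16} - \frac{i \sqrt{6}}{6}$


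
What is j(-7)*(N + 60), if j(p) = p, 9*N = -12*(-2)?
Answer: -1316/3 ≈ -438.67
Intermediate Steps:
N = 8/3 (N = (-12*(-2))/9 = (⅑)*24 = 8/3 ≈ 2.6667)
j(-7)*(N + 60) = -7*(8/3 + 60) = -7*188/3 = -1316/3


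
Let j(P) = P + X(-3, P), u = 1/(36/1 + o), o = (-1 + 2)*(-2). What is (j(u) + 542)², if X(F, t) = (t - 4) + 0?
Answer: 83667609/289 ≈ 2.8951e+5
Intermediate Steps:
X(F, t) = -4 + t (X(F, t) = (-4 + t) + 0 = -4 + t)
o = -2 (o = 1*(-2) = -2)
u = 1/34 (u = 1/(36/1 - 2) = 1/(36*1 - 2) = 1/(36 - 2) = 1/34 ≈ 0.029412)
j(P) = -4 + 2*P (j(P) = P + (-4 + P) = -4 + 2*P)
(j(u) + 542)² = ((-4 + 2*(1/34)) + 542)² = ((-4 + 1/17) + 542)² = (-67/17 + 542)² = (9147/17)² = 83667609/289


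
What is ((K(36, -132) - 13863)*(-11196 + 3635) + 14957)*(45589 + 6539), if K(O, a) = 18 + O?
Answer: 5443456287168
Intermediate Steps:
((K(36, -132) - 13863)*(-11196 + 3635) + 14957)*(45589 + 6539) = (((18 + 36) - 13863)*(-11196 + 3635) + 14957)*(45589 + 6539) = ((54 - 13863)*(-7561) + 14957)*52128 = (-13809*(-7561) + 14957)*52128 = (104409849 + 14957)*52128 = 104424806*52128 = 5443456287168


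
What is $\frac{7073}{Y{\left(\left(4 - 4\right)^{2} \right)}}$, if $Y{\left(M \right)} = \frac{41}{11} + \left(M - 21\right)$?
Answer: $- \frac{77803}{190} \approx -409.49$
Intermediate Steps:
$Y{\left(M \right)} = - \frac{190}{11} + M$ ($Y{\left(M \right)} = 41 \cdot \frac{1}{11} + \left(M - 21\right) = \frac{41}{11} + \left(-21 + M\right) = - \frac{190}{11} + M$)
$\frac{7073}{Y{\left(\left(4 - 4\right)^{2} \right)}} = \frac{7073}{- \frac{190}{11} + \left(4 - 4\right)^{2}} = \frac{7073}{- \frac{190}{11} + 0^{2}} = \frac{7073}{- \frac{190}{11} + 0} = \frac{7073}{- \frac{190}{11}} = 7073 \left(- \frac{11}{190}\right) = - \frac{77803}{190}$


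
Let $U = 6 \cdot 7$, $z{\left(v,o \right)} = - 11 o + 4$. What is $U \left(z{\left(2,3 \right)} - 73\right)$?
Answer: $-4284$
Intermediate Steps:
$z{\left(v,o \right)} = 4 - 11 o$
$U = 42$
$U \left(z{\left(2,3 \right)} - 73\right) = 42 \left(\left(4 - 33\right) - 73\right) = 42 \left(-29 - 73\right) = 42 \left(-102\right) = -4284$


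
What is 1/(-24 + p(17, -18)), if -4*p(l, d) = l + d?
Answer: -4/95 ≈ -0.042105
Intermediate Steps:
p(l, d) = -d/4 - l/4 (p(l, d) = -(l + d)/4 = -(d + l)/4 = -d/4 - l/4)
1/(-24 + p(17, -18)) = 1/(-24 + (-¼*(-18) - ¼*17)) = 1/(-24 + (9/2 - 17/4)) = 1/(-24 + ¼) = 1/(-95/4) = -4/95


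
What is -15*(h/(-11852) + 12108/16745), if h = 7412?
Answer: -14542557/9923087 ≈ -1.4655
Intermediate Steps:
-15*(h/(-11852) + 12108/16745) = -15*(7412/(-11852) + 12108/16745) = -15*(7412*(-1/11852) + 12108*(1/16745)) = -15*(-1853/2963 + 12108/16745) = -15*4847519/49615435 = -14542557/9923087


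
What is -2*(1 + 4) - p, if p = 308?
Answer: -318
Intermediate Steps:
-2*(1 + 4) - p = -2*(1 + 4) - 1*308 = -2*5 - 308 = -10 - 308 = -318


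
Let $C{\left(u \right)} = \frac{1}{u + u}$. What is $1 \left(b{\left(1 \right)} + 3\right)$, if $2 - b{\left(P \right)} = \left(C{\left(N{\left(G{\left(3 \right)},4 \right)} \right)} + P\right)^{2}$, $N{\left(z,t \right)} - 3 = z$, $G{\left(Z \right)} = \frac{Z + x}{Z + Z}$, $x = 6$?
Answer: $\frac{305}{81} \approx 3.7654$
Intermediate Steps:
$G{\left(Z \right)} = \frac{6 + Z}{2 Z}$ ($G{\left(Z \right)} = \frac{Z + 6}{Z + Z} = \frac{6 + Z}{2 Z}$)
$N{\left(z,t \right)} = 3 + z$
$C{\left(u \right)} = \frac{1}{2 u}$
$b{\left(P \right)} = 2 - \left(\frac{1}{9} + P\right)^{2}$ ($b{\left(P \right)} = 2 - \left(\frac{1}{2 \left(3 + \frac{6 + 3}{2 \cdot 3}\right)} + P\right)^{2} = 2 - \left(\frac{1}{2 \left(3 + \frac{1}{2} \cdot \frac{1}{3} \cdot 9\right)} + P\right)^{2} = 2 - \left(\frac{1}{2 \left(3 + \frac{3}{2}\right)} + P\right)^{2} = 2 - \left(\frac{1}{2 \cdot \frac{9}{2}} + P\right)^{2} = 2 - \left(\frac{1}{2} \cdot \frac{2}{9} + P\right)^{2} = 2 - \left(\frac{1}{9} + P\right)^{2}$)
$1 \left(b{\left(1 \right)} + 3\right) = 1 \left(\left(2 - \frac{\left(1 + 9 \cdot 1\right)^{2}}{81}\right) + 3\right) = 1 \left(\left(2 - \frac{\left(1 + 9\right)^{2}}{81}\right) + 3\right) = 1 \left(\left(2 - \frac{10^{2}}{81}\right) + 3\right) = 1 \left(\left(2 - \frac{100}{81}\right) + 3\right) = 1 \left(\frac{62}{81} + 3\right) = 1 \cdot \frac{305}{81} = \frac{305}{81}$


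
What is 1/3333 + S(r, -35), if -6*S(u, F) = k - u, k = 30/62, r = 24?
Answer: 809981/206646 ≈ 3.9197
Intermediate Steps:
k = 15/31 (k = 30*(1/62) = 15/31 ≈ 0.48387)
S(u, F) = -5/62 + u/6 (S(u, F) = -(15/31 - u)/6 = -5/62 + u/6)
1/3333 + S(r, -35) = 1/3333 + (-5/62 + (⅙)*24) = 1/3333 + (-5/62 + 4) = 1/3333 + 243/62 = 809981/206646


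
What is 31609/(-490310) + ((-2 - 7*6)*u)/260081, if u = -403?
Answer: 473276591/127520315110 ≈ 0.0037114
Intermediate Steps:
31609/(-490310) + ((-2 - 7*6)*u)/260081 = 31609/(-490310) + ((-2 - 7*6)*(-403))/260081 = 31609*(-1/490310) + ((-2 - 42)*(-403))*(1/260081) = -31609/490310 - 44*(-403)*(1/260081) = -31609/490310 + 17732*(1/260081) = -31609/490310 + 17732/260081 = 473276591/127520315110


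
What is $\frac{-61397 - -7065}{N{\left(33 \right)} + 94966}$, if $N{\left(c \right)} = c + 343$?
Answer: $- \frac{27166}{47671} \approx -0.56986$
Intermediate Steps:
$N{\left(c \right)} = 343 + c$
$\frac{-61397 - -7065}{N{\left(33 \right)} + 94966} = \frac{-61397 - -7065}{\left(343 + 33\right) + 94966} = \frac{-61397 + \left(7381 - 316\right)}{376 + 94966} = \frac{-61397 + 7065}{95342} = \left(-54332\right) \frac{1}{95342} = - \frac{27166}{47671}$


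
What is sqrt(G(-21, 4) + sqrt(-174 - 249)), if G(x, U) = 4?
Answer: sqrt(4 + 3*I*sqrt(47)) ≈ 3.5322 + 2.9114*I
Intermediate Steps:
sqrt(G(-21, 4) + sqrt(-174 - 249)) = sqrt(4 + sqrt(-174 - 249)) = sqrt(4 + sqrt(-423)) = sqrt(4 + 3*I*sqrt(47))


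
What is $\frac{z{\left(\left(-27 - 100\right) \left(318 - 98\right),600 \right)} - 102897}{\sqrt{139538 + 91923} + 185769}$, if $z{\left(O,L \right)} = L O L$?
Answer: $- \frac{1868558024672793}{34509889900} + \frac{10058502897 \sqrt{231461}}{34509889900} \approx -54005.0$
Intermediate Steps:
$z{\left(O,L \right)} = O L^{2}$
$\frac{z{\left(\left(-27 - 100\right) \left(318 - 98\right),600 \right)} - 102897}{\sqrt{139538 + 91923} + 185769} = \frac{\left(-27 - 100\right) \left(318 - 98\right) 600^{2} - 102897}{\sqrt{139538 + 91923} + 185769} = \frac{\left(-127\right) 220 \cdot 360000 - 102897}{\sqrt{231461} + 185769} = \frac{\left(-27940\right) 360000 - 102897}{185769 + \sqrt{231461}} = \frac{-10058400000 - 102897}{185769 + \sqrt{231461}} = - \frac{10058502897}{185769 + \sqrt{231461}}$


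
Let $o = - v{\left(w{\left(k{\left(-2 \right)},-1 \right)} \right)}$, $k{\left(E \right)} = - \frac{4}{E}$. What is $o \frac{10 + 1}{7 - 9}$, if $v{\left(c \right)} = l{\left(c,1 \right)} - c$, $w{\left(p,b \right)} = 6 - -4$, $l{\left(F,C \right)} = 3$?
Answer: $- \frac{77}{2} \approx -38.5$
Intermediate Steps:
$w{\left(p,b \right)} = 10$ ($w{\left(p,b \right)} = 6 + 4 = 10$)
$v{\left(c \right)} = 3 - c$
$o = 7$ ($o = - (3 - 10) = \left(-1\right) \left(-7\right) = 7$)
$o \frac{10 + 1}{7 - 9} = 7 \frac{10 + 1}{7 - 9} = 7 \frac{11}{-2} = 7 \cdot 11 \left(- \frac{1}{2}\right) = 7 \left(- \frac{11}{2}\right) = - \frac{77}{2}$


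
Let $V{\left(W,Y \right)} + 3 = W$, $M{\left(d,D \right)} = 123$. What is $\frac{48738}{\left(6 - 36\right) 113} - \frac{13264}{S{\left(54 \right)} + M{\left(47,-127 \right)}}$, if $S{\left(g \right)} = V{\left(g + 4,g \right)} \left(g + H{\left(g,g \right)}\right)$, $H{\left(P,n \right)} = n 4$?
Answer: $- \frac{129119839}{8459745} \approx -15.263$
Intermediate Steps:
$H{\left(P,n \right)} = 4 n$
$V{\left(W,Y \right)} = -3 + W$
$S{\left(g \right)} = 5 g \left(1 + g\right)$ ($S{\left(g \right)} = \left(-3 + \left(g + 4\right)\right) \left(g + 4 g\right) = \left(-3 + \left(4 + g\right)\right) 5 g = \left(1 + g\right) 5 g = 5 g \left(1 + g\right)$)
$\frac{48738}{\left(6 - 36\right) 113} - \frac{13264}{S{\left(54 \right)} + M{\left(47,-127 \right)}} = \frac{48738}{\left(6 - 36\right) 113} - \frac{13264}{5 \cdot 54 \left(1 + 54\right) + 123} = \frac{48738}{\left(-30\right) 113} - \frac{13264}{5 \cdot 54 \cdot 55 + 123} = \frac{48738}{-3390} - \frac{13264}{14850 + 123} = 48738 \left(- \frac{1}{3390}\right) - \frac{13264}{14973} = - \frac{8123}{565} - \frac{13264}{14973} = - \frac{129119839}{8459745}$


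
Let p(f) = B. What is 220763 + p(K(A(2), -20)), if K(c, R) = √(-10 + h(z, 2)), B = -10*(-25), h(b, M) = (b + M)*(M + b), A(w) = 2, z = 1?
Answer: 221013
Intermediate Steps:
h(b, M) = (M + b)² (h(b, M) = (M + b)*(M + b) = (M + b)²)
B = 250
K(c, R) = I (K(c, R) = √(-10 + (2 + 1)²) = √(-10 + 3²) = √(-10 + 9) = √(-1) = I)
p(f) = 250
220763 + p(K(A(2), -20)) = 220763 + 250 = 221013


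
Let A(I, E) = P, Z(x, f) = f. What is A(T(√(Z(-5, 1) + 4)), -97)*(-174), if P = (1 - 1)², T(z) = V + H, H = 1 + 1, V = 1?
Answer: 0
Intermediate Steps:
H = 2
T(z) = 3 (T(z) = 1 + 2 = 3)
P = 0 (P = 0² = 0)
A(I, E) = 0
A(T(√(Z(-5, 1) + 4)), -97)*(-174) = 0*(-174) = 0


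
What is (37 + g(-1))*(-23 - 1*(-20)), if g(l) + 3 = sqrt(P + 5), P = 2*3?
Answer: -102 - 3*sqrt(11) ≈ -111.95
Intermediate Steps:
P = 6
g(l) = -3 + sqrt(11) (g(l) = -3 + sqrt(6 + 5) = -3 + sqrt(11))
(37 + g(-1))*(-23 - 1*(-20)) = (37 + (-3 + sqrt(11)))*(-23 - 1*(-20)) = (34 + sqrt(11))*(-23 + 20) = (34 + sqrt(11))*(-3) = -102 - 3*sqrt(11)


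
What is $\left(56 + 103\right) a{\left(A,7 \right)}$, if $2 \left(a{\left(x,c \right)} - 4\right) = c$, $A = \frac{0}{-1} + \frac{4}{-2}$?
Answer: $\frac{2385}{2} \approx 1192.5$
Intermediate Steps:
$A = -2$ ($A = 0 \left(-1\right) + 4 \left(- \frac{1}{2}\right) = 0 - 2 = -2$)
$a{\left(x,c \right)} = 4 + \frac{c}{2}$
$\left(56 + 103\right) a{\left(A,7 \right)} = \left(56 + 103\right) \left(4 + \frac{1}{2} \cdot 7\right) = 159 \left(4 + \frac{7}{2}\right) = 159 \cdot \frac{15}{2} = \frac{2385}{2}$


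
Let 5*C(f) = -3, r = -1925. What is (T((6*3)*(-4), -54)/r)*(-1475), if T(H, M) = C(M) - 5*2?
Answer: -3127/385 ≈ -8.1221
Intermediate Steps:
C(f) = -3/5 (C(f) = (1/5)*(-3) = -3/5)
T(H, M) = -53/5 (T(H, M) = -3/5 - 5*2 = -3/5 - 10 = -53/5)
(T((6*3)*(-4), -54)/r)*(-1475) = -53/5/(-1925)*(-1475) = -53/5*(-1/1925)*(-1475) = (53/9625)*(-1475) = -3127/385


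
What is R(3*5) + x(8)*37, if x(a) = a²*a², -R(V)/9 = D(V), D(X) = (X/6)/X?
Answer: 303101/2 ≈ 1.5155e+5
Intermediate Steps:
D(X) = ⅙ (D(X) = (X*(⅙))/X = (X/6)/X = ⅙)
R(V) = -3/2 (R(V) = -9*⅙ = -3/2)
x(a) = a⁴
R(3*5) + x(8)*37 = -3/2 + 8⁴*37 = -3/2 + 4096*37 = -3/2 + 151552 = 303101/2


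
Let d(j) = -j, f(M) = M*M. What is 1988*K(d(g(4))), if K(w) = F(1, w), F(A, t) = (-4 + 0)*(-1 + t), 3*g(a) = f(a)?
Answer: 151088/3 ≈ 50363.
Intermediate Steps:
f(M) = M**2
g(a) = a**2/3
F(A, t) = 4 - 4*t (F(A, t) = -4*(-1 + t) = 4 - 4*t)
K(w) = 4 - 4*w
1988*K(d(g(4))) = 1988*(4 - (-4)*(1/3)*4**2) = 1988*(4 - (-4)*(1/3)*16) = 1988*(4 - (-4)*16/3) = 1988*(4 - 4*(-16/3)) = 1988*(4 + 64/3) = 1988*(76/3) = 151088/3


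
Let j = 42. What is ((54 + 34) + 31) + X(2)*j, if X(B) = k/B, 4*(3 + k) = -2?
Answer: 91/2 ≈ 45.500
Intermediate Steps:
k = -7/2 (k = -3 + (¼)*(-2) = -3 - ½ = -7/2 ≈ -3.5000)
X(B) = -7/(2*B)
((54 + 34) + 31) + X(2)*j = ((54 + 34) + 31) - 7/2/2*42 = (88 + 31) - 7/2*½*42 = 119 - 7/4*42 = 119 - 147/2 = 91/2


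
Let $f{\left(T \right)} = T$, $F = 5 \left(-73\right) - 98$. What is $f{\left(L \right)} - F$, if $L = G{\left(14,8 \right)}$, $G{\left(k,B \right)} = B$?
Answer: $471$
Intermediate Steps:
$F = -463$ ($F = -365 - 98 = -463$)
$L = 8$
$f{\left(L \right)} - F = 8 - -463 = 8 + 463 = 471$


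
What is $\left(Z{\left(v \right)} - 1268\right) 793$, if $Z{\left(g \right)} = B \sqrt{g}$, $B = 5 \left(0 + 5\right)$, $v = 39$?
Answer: $-1005524 + 19825 \sqrt{39} \approx -8.8172 \cdot 10^{5}$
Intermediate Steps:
$B = 25$ ($B = 5 \cdot 5 = 25$)
$Z{\left(g \right)} = 25 \sqrt{g}$
$\left(Z{\left(v \right)} - 1268\right) 793 = \left(25 \sqrt{39} - 1268\right) 793 = \left(-1268 + 25 \sqrt{39}\right) 793 = -1005524 + 19825 \sqrt{39}$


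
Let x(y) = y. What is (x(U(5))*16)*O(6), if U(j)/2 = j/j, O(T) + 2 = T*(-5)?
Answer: -1024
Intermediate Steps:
O(T) = -2 - 5*T (O(T) = -2 + T*(-5) = -2 - 5*T)
U(j) = 2 (U(j) = 2*(j/j) = 2*1 = 2)
(x(U(5))*16)*O(6) = (2*16)*(-2 - 5*6) = 32*(-2 - 30) = 32*(-32) = -1024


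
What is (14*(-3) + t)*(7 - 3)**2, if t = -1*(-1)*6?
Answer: -576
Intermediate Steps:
t = 6 (t = 1*6 = 6)
(14*(-3) + t)*(7 - 3)**2 = (14*(-3) + 6)*(7 - 3)**2 = (-42 + 6)*4**2 = -36*16 = -576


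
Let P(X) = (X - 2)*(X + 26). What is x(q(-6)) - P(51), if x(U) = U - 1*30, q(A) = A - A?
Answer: -3803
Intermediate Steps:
q(A) = 0
P(X) = (-2 + X)*(26 + X)
x(U) = -30 + U (x(U) = U - 30 = -30 + U)
x(q(-6)) - P(51) = (-30 + 0) - (-52 + 51**2 + 24*51) = -30 - (-52 + 2601 + 1224) = -30 - 1*3773 = -30 - 3773 = -3803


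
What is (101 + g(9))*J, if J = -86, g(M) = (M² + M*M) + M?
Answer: -23392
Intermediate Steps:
g(M) = M + 2*M² (g(M) = (M² + M²) + M = 2*M² + M = M + 2*M²)
(101 + g(9))*J = (101 + 9*(1 + 2*9))*(-86) = (101 + 9*(1 + 18))*(-86) = (101 + 9*19)*(-86) = (101 + 171)*(-86) = 272*(-86) = -23392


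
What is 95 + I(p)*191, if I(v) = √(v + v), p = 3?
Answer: 95 + 191*√6 ≈ 562.85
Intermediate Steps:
I(v) = √2*√v (I(v) = √(2*v) = √2*√v)
95 + I(p)*191 = 95 + (√2*√3)*191 = 95 + √6*191 = 95 + 191*√6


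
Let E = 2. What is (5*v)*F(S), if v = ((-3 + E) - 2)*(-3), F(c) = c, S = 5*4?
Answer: 900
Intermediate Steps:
S = 20
v = 9 (v = ((-3 + 2) - 2)*(-3) = (-1 - 2)*(-3) = -3*(-3) = 9)
(5*v)*F(S) = (5*9)*20 = 45*20 = 900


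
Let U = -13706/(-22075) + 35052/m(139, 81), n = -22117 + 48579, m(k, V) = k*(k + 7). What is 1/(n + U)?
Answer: 223995025/5927882312782 ≈ 3.7787e-5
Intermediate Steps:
m(k, V) = k*(7 + k)
n = 26462
U = 525961232/223995025 (U = -13706/(-22075) + 35052/((139*(7 + 139))) = -13706*(-1/22075) + 35052/((139*146)) = 13706/22075 + 35052/20294 = 13706/22075 + 35052*(1/20294) = 13706/22075 + 17526/10147 = 525961232/223995025 ≈ 2.3481)
1/(n + U) = 1/(26462 + 525961232/223995025) = 1/(5927882312782/223995025) = 223995025/5927882312782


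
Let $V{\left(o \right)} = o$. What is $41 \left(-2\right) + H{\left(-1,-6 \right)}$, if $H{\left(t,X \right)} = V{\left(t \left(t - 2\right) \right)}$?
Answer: $-79$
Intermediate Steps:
$H{\left(t,X \right)} = t \left(-2 + t\right)$ ($H{\left(t,X \right)} = t \left(t - 2\right) = t \left(-2 + t\right)$)
$41 \left(-2\right) + H{\left(-1,-6 \right)} = 41 \left(-2\right) - \left(-2 - 1\right) = -82 - -3 = -82 + 3 = -79$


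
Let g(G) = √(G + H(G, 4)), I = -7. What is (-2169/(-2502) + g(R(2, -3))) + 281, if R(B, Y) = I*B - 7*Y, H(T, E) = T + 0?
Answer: 78359/278 + √14 ≈ 285.61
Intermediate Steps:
H(T, E) = T
R(B, Y) = -7*B - 7*Y
g(G) = √2*√G (g(G) = √(G + G) = √(2*G) = √2*√G)
(-2169/(-2502) + g(R(2, -3))) + 281 = (-2169/(-2502) + √2*√(-7*2 - 7*(-3))) + 281 = (-2169*(-1/2502) + √2*√(-14 + 21)) + 281 = (241/278 + √2*√7) + 281 = (241/278 + √14) + 281 = 78359/278 + √14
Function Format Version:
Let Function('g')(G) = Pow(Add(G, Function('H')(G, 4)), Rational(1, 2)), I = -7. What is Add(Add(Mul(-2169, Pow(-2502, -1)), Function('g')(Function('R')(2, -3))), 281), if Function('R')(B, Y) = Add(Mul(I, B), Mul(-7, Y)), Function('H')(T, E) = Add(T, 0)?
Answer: Add(Rational(78359, 278), Pow(14, Rational(1, 2))) ≈ 285.61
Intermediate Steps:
Function('H')(T, E) = T
Function('R')(B, Y) = Add(Mul(-7, B), Mul(-7, Y))
Function('g')(G) = Mul(Pow(2, Rational(1, 2)), Pow(G, Rational(1, 2))) (Function('g')(G) = Pow(Add(G, G), Rational(1, 2)) = Pow(Mul(2, G), Rational(1, 2)) = Mul(Pow(2, Rational(1, 2)), Pow(G, Rational(1, 2))))
Add(Add(Mul(-2169, Pow(-2502, -1)), Function('g')(Function('R')(2, -3))), 281) = Add(Add(Mul(-2169, Pow(-2502, -1)), Mul(Pow(2, Rational(1, 2)), Pow(Add(Mul(-7, 2), Mul(-7, -3)), Rational(1, 2)))), 281) = Add(Add(Mul(-2169, Rational(-1, 2502)), Mul(Pow(2, Rational(1, 2)), Pow(Add(-14, 21), Rational(1, 2)))), 281) = Add(Add(Rational(241, 278), Mul(Pow(2, Rational(1, 2)), Pow(7, Rational(1, 2)))), 281) = Add(Add(Rational(241, 278), Pow(14, Rational(1, 2))), 281) = Add(Rational(78359, 278), Pow(14, Rational(1, 2)))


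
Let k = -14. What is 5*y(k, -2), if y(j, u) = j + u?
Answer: -80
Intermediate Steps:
5*y(k, -2) = 5*(-14 - 2) = 5*(-16) = -80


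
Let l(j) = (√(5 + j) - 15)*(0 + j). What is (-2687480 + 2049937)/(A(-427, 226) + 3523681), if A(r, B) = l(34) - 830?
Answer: -2245643848163/12406886075197 + 21676462*√39/12406886075197 ≈ -0.18099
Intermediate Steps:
l(j) = j*(-15 + √(5 + j)) (l(j) = (-15 + √(5 + j))*j = j*(-15 + √(5 + j)))
A(r, B) = -1340 + 34*√39 (A(r, B) = 34*(-15 + √(5 + 34)) - 830 = 34*(-15 + √39) - 830 = (-510 + 34*√39) - 830 = -1340 + 34*√39)
(-2687480 + 2049937)/(A(-427, 226) + 3523681) = (-2687480 + 2049937)/((-1340 + 34*√39) + 3523681) = -637543/(3522341 + 34*√39)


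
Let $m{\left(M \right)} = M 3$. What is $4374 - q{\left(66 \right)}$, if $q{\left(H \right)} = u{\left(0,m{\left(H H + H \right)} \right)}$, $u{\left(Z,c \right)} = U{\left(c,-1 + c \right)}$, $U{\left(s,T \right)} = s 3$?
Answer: $-35424$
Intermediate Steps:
$U{\left(s,T \right)} = 3 s$
$m{\left(M \right)} = 3 M$
$u{\left(Z,c \right)} = 3 c$
$q{\left(H \right)} = 9 H + 9 H^{2}$ ($q{\left(H \right)} = 3 \cdot 3 \left(H H + H\right) = 3 \cdot 3 \left(H^{2} + H\right) = 3 \cdot 3 \left(H + H^{2}\right) = 3 \left(3 H + 3 H^{2}\right) = 9 H + 9 H^{2}$)
$4374 - q{\left(66 \right)} = 4374 - 9 \cdot 66 \left(1 + 66\right) = 4374 - 9 \cdot 66 \cdot 67 = 4374 - 39798 = -35424$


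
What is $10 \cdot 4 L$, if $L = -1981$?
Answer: $-79240$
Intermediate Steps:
$10 \cdot 4 L = 10 \cdot 4 \left(-1981\right) = 40 \left(-1981\right) = -79240$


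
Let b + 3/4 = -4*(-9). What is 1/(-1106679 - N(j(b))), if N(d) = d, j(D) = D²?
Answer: -16/17726745 ≈ -9.0259e-7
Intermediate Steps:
b = 141/4 (b = -¾ - 4*(-9) = -¾ + 36 = 141/4 ≈ 35.250)
1/(-1106679 - N(j(b))) = 1/(-1106679 - (141/4)²) = 1/(-1106679 - 1*19881/16) = 1/(-1106679 - 19881/16) = 1/(-17726745/16) = -16/17726745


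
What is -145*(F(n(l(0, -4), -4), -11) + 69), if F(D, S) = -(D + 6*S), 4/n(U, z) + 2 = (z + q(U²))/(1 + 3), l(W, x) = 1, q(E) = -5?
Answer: -335095/17 ≈ -19711.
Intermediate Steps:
n(U, z) = 4/(-13/4 + z/4) (n(U, z) = 4/(-2 + (z - 5)/(1 + 3)) = 4/(-2 + (-5 + z)/4) = 4/(-2 + (-5 + z)*(¼)) = 4/(-2 + (-5/4 + z/4)) = 4/(-13/4 + z/4))
F(D, S) = -D - 6*S
-145*(F(n(l(0, -4), -4), -11) + 69) = -145*((-16/(-13 - 4) - 6*(-11)) + 69) = -145*((-16/(-17) + 66) + 69) = -145*((-16*(-1)/17 + 66) + 69) = -145*((-1*(-16/17) + 66) + 69) = -145*((16/17 + 66) + 69) = -145*(1138/17 + 69) = -145*2311/17 = -335095/17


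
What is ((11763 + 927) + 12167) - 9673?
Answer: 15184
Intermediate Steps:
((11763 + 927) + 12167) - 9673 = (12690 + 12167) - 9673 = 24857 - 9673 = 15184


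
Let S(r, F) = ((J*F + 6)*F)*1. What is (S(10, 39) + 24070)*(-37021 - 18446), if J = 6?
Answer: -1854261810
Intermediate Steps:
S(r, F) = F*(6 + 6*F) (S(r, F) = ((6*F + 6)*F)*1 = ((6 + 6*F)*F)*1 = (F*(6 + 6*F))*1 = F*(6 + 6*F))
(S(10, 39) + 24070)*(-37021 - 18446) = (6*39*(1 + 39) + 24070)*(-37021 - 18446) = (6*39*40 + 24070)*(-55467) = (9360 + 24070)*(-55467) = 33430*(-55467) = -1854261810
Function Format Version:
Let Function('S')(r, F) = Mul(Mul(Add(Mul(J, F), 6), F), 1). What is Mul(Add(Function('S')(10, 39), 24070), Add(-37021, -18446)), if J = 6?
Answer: -1854261810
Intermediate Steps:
Function('S')(r, F) = Mul(F, Add(6, Mul(6, F))) (Function('S')(r, F) = Mul(Mul(Add(Mul(6, F), 6), F), 1) = Mul(Mul(Add(6, Mul(6, F)), F), 1) = Mul(Mul(F, Add(6, Mul(6, F))), 1) = Mul(F, Add(6, Mul(6, F))))
Mul(Add(Function('S')(10, 39), 24070), Add(-37021, -18446)) = Mul(Add(Mul(6, 39, Add(1, 39)), 24070), Add(-37021, -18446)) = Mul(Add(Mul(6, 39, 40), 24070), -55467) = Mul(Add(9360, 24070), -55467) = Mul(33430, -55467) = -1854261810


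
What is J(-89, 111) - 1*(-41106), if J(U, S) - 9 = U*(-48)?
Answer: 45387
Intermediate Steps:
J(U, S) = 9 - 48*U (J(U, S) = 9 + U*(-48) = 9 - 48*U)
J(-89, 111) - 1*(-41106) = (9 - 48*(-89)) - 1*(-41106) = (9 + 4272) + 41106 = 4281 + 41106 = 45387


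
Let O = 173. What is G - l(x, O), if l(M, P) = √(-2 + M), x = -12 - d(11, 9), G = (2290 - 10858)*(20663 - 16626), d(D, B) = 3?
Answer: -34589016 - I*√17 ≈ -3.4589e+7 - 4.1231*I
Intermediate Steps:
G = -34589016 (G = -8568*4037 = -34589016)
x = -15 (x = -12 - 1*3 = -12 - 3 = -15)
G - l(x, O) = -34589016 - √(-2 - 15) = -34589016 - √(-17) = -34589016 - I*√17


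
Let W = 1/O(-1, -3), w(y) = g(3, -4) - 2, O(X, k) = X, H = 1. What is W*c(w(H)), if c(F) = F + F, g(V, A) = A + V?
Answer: 6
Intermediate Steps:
w(y) = -3 (w(y) = (-4 + 3) - 2 = -1 - 2 = -3)
c(F) = 2*F
W = -1 (W = 1/(-1) = -1)
W*c(w(H)) = -2*(-3) = -1*(-6) = 6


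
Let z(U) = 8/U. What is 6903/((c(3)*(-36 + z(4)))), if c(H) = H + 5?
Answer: -6903/272 ≈ -25.379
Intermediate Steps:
c(H) = 5 + H
6903/((c(3)*(-36 + z(4)))) = 6903/(((5 + 3)*(-36 + 8/4))) = 6903/((8*(-36 + 8*(1/4)))) = 6903/((8*(-36 + 2))) = 6903/((8*(-34))) = 6903/(-272) = 6903*(-1/272) = -6903/272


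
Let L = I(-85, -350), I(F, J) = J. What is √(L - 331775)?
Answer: 5*I*√13285 ≈ 576.3*I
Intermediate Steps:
L = -350
√(L - 331775) = √(-350 - 331775) = √(-332125) = 5*I*√13285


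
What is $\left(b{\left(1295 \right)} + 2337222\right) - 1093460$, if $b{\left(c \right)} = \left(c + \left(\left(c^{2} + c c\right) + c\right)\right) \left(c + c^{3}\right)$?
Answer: $7289778456912562$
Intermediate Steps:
$b{\left(c \right)} = \left(c + c^{3}\right) \left(2 c + 2 c^{2}\right)$ ($b{\left(c \right)} = \left(c + \left(\left(c^{2} + c^{2}\right) + c\right)\right) \left(c + c^{3}\right) = \left(c + \left(2 c^{2} + c\right)\right) \left(c + c^{3}\right) = \left(c + \left(c + 2 c^{2}\right)\right) \left(c + c^{3}\right) = \left(2 c + 2 c^{2}\right) \left(c + c^{3}\right) = \left(c + c^{3}\right) \left(2 c + 2 c^{2}\right)$)
$\left(b{\left(1295 \right)} + 2337222\right) - 1093460 = \left(2 \cdot 1295^{2} \left(1 + 1295 + 1295^{2} + 1295^{3}\right) + 2337222\right) - 1093460 = \left(2 \cdot 1677025 \left(1 + 1295 + 1677025 + 2171747375\right) + 2337222\right) - 1093460 = \left(2 \cdot 1677025 \cdot 2173425696 + 2337222\right) - 1093460 = \left(7289778455668800 + 2337222\right) - 1093460 = 7289778458006022 - 1093460 = 7289778456912562$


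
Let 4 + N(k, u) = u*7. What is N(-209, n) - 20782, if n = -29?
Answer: -20989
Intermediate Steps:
N(k, u) = -4 + 7*u (N(k, u) = -4 + u*7 = -4 + 7*u)
N(-209, n) - 20782 = (-4 + 7*(-29)) - 20782 = (-4 - 203) - 20782 = -207 - 20782 = -20989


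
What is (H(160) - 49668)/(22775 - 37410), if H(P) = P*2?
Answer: 49348/14635 ≈ 3.3719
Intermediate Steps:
H(P) = 2*P
(H(160) - 49668)/(22775 - 37410) = (2*160 - 49668)/(22775 - 37410) = (320 - 49668)/(-14635) = -49348*(-1/14635) = 49348/14635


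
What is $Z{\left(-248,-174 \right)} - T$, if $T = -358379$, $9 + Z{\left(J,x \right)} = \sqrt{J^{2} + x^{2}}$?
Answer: $358370 + 2 \sqrt{22945} \approx 3.5867 \cdot 10^{5}$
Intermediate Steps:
$Z{\left(J,x \right)} = -9 + \sqrt{J^{2} + x^{2}}$
$Z{\left(-248,-174 \right)} - T = \left(-9 + \sqrt{\left(-248\right)^{2} + \left(-174\right)^{2}}\right) - -358379 = \left(-9 + \sqrt{61504 + 30276}\right) + 358379 = \left(-9 + \sqrt{91780}\right) + 358379 = \left(-9 + 2 \sqrt{22945}\right) + 358379 = 358370 + 2 \sqrt{22945}$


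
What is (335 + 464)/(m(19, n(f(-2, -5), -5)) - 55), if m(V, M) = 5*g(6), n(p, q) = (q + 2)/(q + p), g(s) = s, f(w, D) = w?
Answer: -799/25 ≈ -31.960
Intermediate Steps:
n(p, q) = (2 + q)/(p + q)
m(V, M) = 30 (m(V, M) = 5*6 = 30)
(335 + 464)/(m(19, n(f(-2, -5), -5)) - 55) = (335 + 464)/(30 - 55) = 799/(-25) = 799*(-1/25) = -799/25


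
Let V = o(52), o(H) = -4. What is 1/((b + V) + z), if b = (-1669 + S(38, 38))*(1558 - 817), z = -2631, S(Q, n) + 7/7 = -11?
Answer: -1/1248256 ≈ -8.0112e-7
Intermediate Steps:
S(Q, n) = -12 (S(Q, n) = -1 - 11 = -12)
V = -4
b = -1245621 (b = (-1669 - 12)*(1558 - 817) = -1681*741 = -1245621)
1/((b + V) + z) = 1/((-1245621 - 4) - 2631) = 1/(-1245625 - 2631) = 1/(-1248256) = -1/1248256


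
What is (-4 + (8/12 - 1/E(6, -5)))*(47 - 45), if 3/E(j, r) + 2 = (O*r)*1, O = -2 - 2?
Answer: -56/3 ≈ -18.667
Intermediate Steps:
O = -4
E(j, r) = 3/(-2 - 4*r) (E(j, r) = 3/(-2 - 4*r*1) = 3/(-2 - 4*r))
(-4 + (8/12 - 1/E(6, -5)))*(47 - 45) = (-4 + (8/12 - 1/((-3/(2 + 4*(-5))))))*(47 - 45) = (-4 + (8*(1/12) - 1/((-3/(2 - 20)))))*2 = (-4 + (⅔ - 1/((-3/(-18)))))*2 = (-4 + (⅔ - 1/((-3*(-1/18)))))*2 = (-4 + (⅔ - 1/⅙))*2 = (-4 + (⅔ - 1*6))*2 = (-4 + (⅔ - 6))*2 = (-4 - 16/3)*2 = -28/3*2 = -56/3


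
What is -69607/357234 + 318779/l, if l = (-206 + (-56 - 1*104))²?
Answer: 17425736999/7975606284 ≈ 2.1849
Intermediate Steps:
l = 133956 (l = (-206 + (-56 - 104))² = (-206 - 160)² = (-366)² = 133956)
-69607/357234 + 318779/l = -69607/357234 + 318779/133956 = 17425736999/7975606284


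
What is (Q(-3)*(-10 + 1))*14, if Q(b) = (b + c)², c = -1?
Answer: -2016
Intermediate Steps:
Q(b) = (-1 + b)² (Q(b) = (b - 1)² = (-1 + b)²)
(Q(-3)*(-10 + 1))*14 = ((-1 - 3)²*(-10 + 1))*14 = ((-4)²*(-9))*14 = (16*(-9))*14 = -144*14 = -2016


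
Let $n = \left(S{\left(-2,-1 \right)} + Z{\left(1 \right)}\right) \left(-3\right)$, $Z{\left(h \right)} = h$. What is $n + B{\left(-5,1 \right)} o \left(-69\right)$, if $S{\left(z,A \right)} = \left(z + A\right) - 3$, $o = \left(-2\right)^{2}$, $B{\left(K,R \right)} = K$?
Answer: $1395$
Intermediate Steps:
$o = 4$
$S{\left(z,A \right)} = -3 + A + z$ ($S{\left(z,A \right)} = \left(A + z\right) - 3 = -3 + A + z$)
$n = 15$ ($n = \left(\left(-3 - 1 - 2\right) + 1\right) \left(-3\right) = \left(-6 + 1\right) \left(-3\right) = \left(-5\right) \left(-3\right) = 15$)
$n + B{\left(-5,1 \right)} o \left(-69\right) = 15 + \left(-5\right) 4 \left(-69\right) = 15 - -1380 = 15 + 1380 = 1395$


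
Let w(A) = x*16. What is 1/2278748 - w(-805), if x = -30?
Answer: 1093799041/2278748 ≈ 480.00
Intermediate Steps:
w(A) = -480 (w(A) = -30*16 = -480)
1/2278748 - w(-805) = 1/2278748 - 1*(-480) = 1/2278748 + 480 = 1093799041/2278748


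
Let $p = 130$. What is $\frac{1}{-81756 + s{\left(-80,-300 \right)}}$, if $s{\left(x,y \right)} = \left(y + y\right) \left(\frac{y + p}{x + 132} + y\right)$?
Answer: $\frac{13}{1302672} \approx 9.9795 \cdot 10^{-6}$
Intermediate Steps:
$s{\left(x,y \right)} = 2 y \left(y + \frac{130 + y}{132 + x}\right)$ ($s{\left(x,y \right)} = \left(y + y\right) \left(\frac{y + 130}{x + 132} + y\right) = 2 y \left(\frac{130 + y}{132 + x} + y\right) = 2 y \left(y + \frac{130 + y}{132 + x}\right)$)
$\frac{1}{-81756 + s{\left(-80,-300 \right)}} = \frac{1}{-81756 + 2 \left(-300\right) \frac{1}{132 - 80} \left(130 + 133 \left(-300\right) - -24000\right)} = \frac{1}{-81756 + 2 \left(-300\right) \frac{1}{52} \left(130 - 39900 + 24000\right)} = \frac{1}{-81756 + 2 \left(-300\right) \frac{1}{52} \left(-15770\right)} = \frac{1}{-81756 + \frac{2365500}{13}} = \frac{1}{\frac{1302672}{13}} = \frac{13}{1302672}$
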